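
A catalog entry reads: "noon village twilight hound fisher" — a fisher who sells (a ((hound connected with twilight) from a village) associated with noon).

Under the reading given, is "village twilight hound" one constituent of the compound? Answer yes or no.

The paraphrase groups the words so that "village twilight hound" is one unit: it corresponds to a single parenthesized sub-phrase.
The full structure is [[noon [village [twilight hound]]] fisher], in which [village twilight hound] is a constituent.

yes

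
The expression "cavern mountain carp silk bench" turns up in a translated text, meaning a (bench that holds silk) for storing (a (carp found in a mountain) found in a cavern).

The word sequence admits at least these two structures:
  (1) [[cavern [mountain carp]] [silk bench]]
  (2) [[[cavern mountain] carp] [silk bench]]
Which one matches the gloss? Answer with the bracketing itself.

The paraphrase's head is the "bench" part ("silk bench"); its modifier is "cavern mountain carp".
That top-level split, carried through the inner groups, gives [[cavern [mountain carp]] [silk bench]].

[[cavern [mountain carp]] [silk bench]]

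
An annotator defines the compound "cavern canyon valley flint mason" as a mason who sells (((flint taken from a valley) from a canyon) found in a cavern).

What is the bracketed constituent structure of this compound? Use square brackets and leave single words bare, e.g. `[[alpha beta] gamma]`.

Whole compound: head "mason", modifier "cavern canyon valley flint".
"cavern canyon valley flint" → head "flint" (specifically "canyon valley flint"), modifier "cavern".
"canyon valley flint" → head "flint" (specifically "valley flint"), modifier "canyon".
"valley flint" → head "flint", modifier "valley".
Assembled: [[cavern [canyon [valley flint]]] mason].

[[cavern [canyon [valley flint]]] mason]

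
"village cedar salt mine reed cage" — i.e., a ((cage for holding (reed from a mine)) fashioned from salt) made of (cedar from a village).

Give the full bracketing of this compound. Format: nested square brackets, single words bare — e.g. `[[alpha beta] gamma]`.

[[village cedar] [salt [[mine reed] cage]]]

At the top level: head "cage" (specifically "salt mine reed cage"); modifier "village cedar".
Within "village cedar", the head is "cedar" and the modifier is "village".
Within "salt mine reed cage", the head is "cage" (specifically "mine reed cage") and the modifier is "salt".
Within "mine reed cage", the head is "cage" and the modifier is "mine reed".
Within "mine reed", the head is "reed" and the modifier is "mine".
Assembled: [[village cedar] [salt [[mine reed] cage]]].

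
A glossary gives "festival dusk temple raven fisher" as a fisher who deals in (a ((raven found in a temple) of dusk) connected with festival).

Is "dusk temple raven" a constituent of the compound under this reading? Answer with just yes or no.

The paraphrase groups the words so that "dusk temple raven" is one unit: it corresponds to a single parenthesized sub-phrase.
The full structure is [[festival [dusk [temple raven]]] fisher], in which [dusk temple raven] is a constituent.

yes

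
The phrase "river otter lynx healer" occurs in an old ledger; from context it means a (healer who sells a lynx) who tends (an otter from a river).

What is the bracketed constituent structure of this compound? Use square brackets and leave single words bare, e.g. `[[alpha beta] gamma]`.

[[river otter] [lynx healer]]

At the top level: head "healer" (specifically "lynx healer"); modifier "river otter".
Within "river otter", the head is "otter" and the modifier is "river".
Within "lynx healer", the head is "healer" and the modifier is "lynx".
Putting it together: [[river otter] [lynx healer]].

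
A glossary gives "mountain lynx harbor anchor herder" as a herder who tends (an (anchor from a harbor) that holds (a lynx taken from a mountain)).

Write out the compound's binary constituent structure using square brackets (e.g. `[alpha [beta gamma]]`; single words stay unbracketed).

The outermost head in the paraphrase is "herder", modified by "mountain lynx harbor anchor".
Inside "mountain lynx harbor anchor": head "anchor" (specifically "harbor anchor"), modifier "mountain lynx".
Inside "mountain lynx": head "lynx", modifier "mountain".
Inside "harbor anchor": head "anchor", modifier "harbor".
Putting it together: [[[mountain lynx] [harbor anchor]] herder].

[[[mountain lynx] [harbor anchor]] herder]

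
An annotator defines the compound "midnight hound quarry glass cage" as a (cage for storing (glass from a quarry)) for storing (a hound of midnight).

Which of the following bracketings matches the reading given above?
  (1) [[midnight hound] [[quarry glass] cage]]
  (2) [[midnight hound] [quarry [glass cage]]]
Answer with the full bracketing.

[[midnight hound] [[quarry glass] cage]]

The paraphrase's head is the "cage" part ("quarry glass cage"); its modifier is "midnight hound".
That top-level split, carried through the inner groups, gives [[midnight hound] [[quarry glass] cage]].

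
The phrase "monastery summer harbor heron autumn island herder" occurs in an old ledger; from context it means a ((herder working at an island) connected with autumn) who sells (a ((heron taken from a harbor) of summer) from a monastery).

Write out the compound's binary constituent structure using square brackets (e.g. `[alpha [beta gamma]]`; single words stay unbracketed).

The outermost head in the paraphrase is "herder" (specifically "autumn island herder"), modified by "monastery summer harbor heron".
"monastery summer harbor heron" → head "heron" (specifically "summer harbor heron"), modifier "monastery".
"summer harbor heron" → head "heron" (specifically "harbor heron"), modifier "summer".
"harbor heron" → head "heron", modifier "harbor".
"autumn island herder" → head "herder" (specifically "island herder"), modifier "autumn".
"island herder" → head "herder", modifier "island".
Putting it together: [[monastery [summer [harbor heron]]] [autumn [island herder]]].

[[monastery [summer [harbor heron]]] [autumn [island herder]]]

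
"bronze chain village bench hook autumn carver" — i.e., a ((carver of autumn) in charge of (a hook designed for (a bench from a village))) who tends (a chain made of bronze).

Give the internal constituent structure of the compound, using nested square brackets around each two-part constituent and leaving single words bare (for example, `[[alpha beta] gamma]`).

Overall it is a kind of carver (specifically "village bench hook autumn carver"); the modifier is "bronze chain".
Inside "bronze chain": head "chain", modifier "bronze".
Inside "village bench hook autumn carver": head "carver" (specifically "autumn carver"), modifier "village bench hook".
Inside "village bench hook": head "hook", modifier "village bench".
Inside "village bench": head "bench", modifier "village".
Inside "autumn carver": head "carver", modifier "autumn".
Putting it together: [[bronze chain] [[[village bench] hook] [autumn carver]]].

[[bronze chain] [[[village bench] hook] [autumn carver]]]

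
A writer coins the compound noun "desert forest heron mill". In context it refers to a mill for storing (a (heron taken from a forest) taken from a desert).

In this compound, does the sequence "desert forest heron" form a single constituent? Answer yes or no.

The paraphrase groups the words so that "desert forest heron" is one unit: it corresponds to a single parenthesized sub-phrase.
The full structure is [[desert [forest heron]] mill], in which [desert forest heron] is a constituent.

yes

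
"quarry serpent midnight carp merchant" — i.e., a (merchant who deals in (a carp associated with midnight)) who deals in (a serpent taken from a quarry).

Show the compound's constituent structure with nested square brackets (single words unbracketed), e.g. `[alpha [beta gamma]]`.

[[quarry serpent] [[midnight carp] merchant]]

Whole compound: head "merchant" (specifically "midnight carp merchant"), modifier "quarry serpent".
"quarry serpent" → head "serpent", modifier "quarry".
"midnight carp merchant" → head "merchant", modifier "midnight carp".
"midnight carp" → head "carp", modifier "midnight".
So the structure is [[quarry serpent] [[midnight carp] merchant]].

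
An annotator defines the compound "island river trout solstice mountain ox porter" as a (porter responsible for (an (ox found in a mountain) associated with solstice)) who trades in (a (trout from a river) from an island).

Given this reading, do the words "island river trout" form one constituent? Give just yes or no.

yes

The paraphrase groups the words so that "island river trout" is one unit: it corresponds to a single parenthesized sub-phrase.
The full structure is [[island [river trout]] [[solstice [mountain ox]] porter]], in which [island river trout] is a constituent.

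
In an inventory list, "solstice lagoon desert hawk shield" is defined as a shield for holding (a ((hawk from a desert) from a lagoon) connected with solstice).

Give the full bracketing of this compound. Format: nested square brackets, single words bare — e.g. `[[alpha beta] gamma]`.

[[solstice [lagoon [desert hawk]]] shield]

At the top level: head "shield"; modifier "solstice lagoon desert hawk".
"solstice lagoon desert hawk" → head "hawk" (specifically "lagoon desert hawk"), modifier "solstice".
"lagoon desert hawk" → head "hawk" (specifically "desert hawk"), modifier "lagoon".
"desert hawk" → head "hawk", modifier "desert".
Putting it together: [[solstice [lagoon [desert hawk]]] shield].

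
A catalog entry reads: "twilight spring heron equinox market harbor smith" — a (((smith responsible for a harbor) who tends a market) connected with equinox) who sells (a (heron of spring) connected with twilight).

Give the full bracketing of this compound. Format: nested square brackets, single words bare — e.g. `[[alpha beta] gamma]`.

[[twilight [spring heron]] [equinox [market [harbor smith]]]]

Whole compound: head "smith" (specifically "equinox market harbor smith"), modifier "twilight spring heron".
Inside "twilight spring heron": head "heron" (specifically "spring heron"), modifier "twilight".
Inside "spring heron": head "heron", modifier "spring".
Inside "equinox market harbor smith": head "smith" (specifically "market harbor smith"), modifier "equinox".
Inside "market harbor smith": head "smith" (specifically "harbor smith"), modifier "market".
Inside "harbor smith": head "smith", modifier "harbor".
Assembled: [[twilight [spring heron]] [equinox [market [harbor smith]]]].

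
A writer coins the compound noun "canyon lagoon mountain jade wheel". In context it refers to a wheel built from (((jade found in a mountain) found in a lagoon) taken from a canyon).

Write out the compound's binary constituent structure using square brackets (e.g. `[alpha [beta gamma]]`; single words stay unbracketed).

[[canyon [lagoon [mountain jade]]] wheel]

Whole compound: head "wheel", modifier "canyon lagoon mountain jade".
Within "canyon lagoon mountain jade", the head is "jade" (specifically "lagoon mountain jade") and the modifier is "canyon".
Within "lagoon mountain jade", the head is "jade" (specifically "mountain jade") and the modifier is "lagoon".
Within "mountain jade", the head is "jade" and the modifier is "mountain".
So the structure is [[canyon [lagoon [mountain jade]]] wheel].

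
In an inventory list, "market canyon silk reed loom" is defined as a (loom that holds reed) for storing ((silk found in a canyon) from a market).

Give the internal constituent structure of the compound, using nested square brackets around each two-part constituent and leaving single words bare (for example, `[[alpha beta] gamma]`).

[[market [canyon silk]] [reed loom]]

The outermost head in the paraphrase is "loom" (specifically "reed loom"), modified by "market canyon silk".
Inside "market canyon silk": head "silk" (specifically "canyon silk"), modifier "market".
Inside "canyon silk": head "silk", modifier "canyon".
Inside "reed loom": head "loom", modifier "reed".
Putting it together: [[market [canyon silk]] [reed loom]].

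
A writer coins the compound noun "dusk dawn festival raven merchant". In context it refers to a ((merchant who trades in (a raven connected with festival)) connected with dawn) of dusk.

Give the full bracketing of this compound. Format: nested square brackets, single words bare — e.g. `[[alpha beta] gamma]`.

[dusk [dawn [[festival raven] merchant]]]

Whole compound: head "merchant" (specifically "dawn festival raven merchant"), modifier "dusk".
Inside "dawn festival raven merchant": head "merchant" (specifically "festival raven merchant"), modifier "dawn".
Inside "festival raven merchant": head "merchant", modifier "festival raven".
Inside "festival raven": head "raven", modifier "festival".
Putting it together: [dusk [dawn [[festival raven] merchant]]].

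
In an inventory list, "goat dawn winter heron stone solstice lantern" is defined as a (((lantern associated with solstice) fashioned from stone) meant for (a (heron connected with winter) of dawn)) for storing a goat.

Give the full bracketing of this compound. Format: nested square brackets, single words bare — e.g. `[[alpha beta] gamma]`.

[goat [[dawn [winter heron]] [stone [solstice lantern]]]]

The outermost head in the paraphrase is "lantern" (specifically "dawn winter heron stone solstice lantern"), modified by "goat".
Within "dawn winter heron stone solstice lantern", the head is "lantern" (specifically "stone solstice lantern") and the modifier is "dawn winter heron".
Within "dawn winter heron", the head is "heron" (specifically "winter heron") and the modifier is "dawn".
Within "winter heron", the head is "heron" and the modifier is "winter".
Within "stone solstice lantern", the head is "lantern" (specifically "solstice lantern") and the modifier is "stone".
Within "solstice lantern", the head is "lantern" and the modifier is "solstice".
Putting it together: [goat [[dawn [winter heron]] [stone [solstice lantern]]]].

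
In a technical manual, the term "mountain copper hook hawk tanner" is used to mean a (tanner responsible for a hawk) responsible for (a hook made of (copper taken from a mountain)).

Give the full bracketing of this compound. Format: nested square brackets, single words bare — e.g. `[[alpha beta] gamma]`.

Overall it is a kind of tanner (specifically "hawk tanner"); the modifier is "mountain copper hook".
Inside "mountain copper hook": head "hook", modifier "mountain copper".
Inside "mountain copper": head "copper", modifier "mountain".
Inside "hawk tanner": head "tanner", modifier "hawk".
So the structure is [[[mountain copper] hook] [hawk tanner]].

[[[mountain copper] hook] [hawk tanner]]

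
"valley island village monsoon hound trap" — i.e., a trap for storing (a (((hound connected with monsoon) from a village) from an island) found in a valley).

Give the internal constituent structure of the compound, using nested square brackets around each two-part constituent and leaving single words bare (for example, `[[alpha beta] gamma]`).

[[valley [island [village [monsoon hound]]]] trap]

At the top level: head "trap"; modifier "valley island village monsoon hound".
Within "valley island village monsoon hound", the head is "hound" (specifically "island village monsoon hound") and the modifier is "valley".
Within "island village monsoon hound", the head is "hound" (specifically "village monsoon hound") and the modifier is "island".
Within "village monsoon hound", the head is "hound" (specifically "monsoon hound") and the modifier is "village".
Within "monsoon hound", the head is "hound" and the modifier is "monsoon".
Assembled: [[valley [island [village [monsoon hound]]]] trap].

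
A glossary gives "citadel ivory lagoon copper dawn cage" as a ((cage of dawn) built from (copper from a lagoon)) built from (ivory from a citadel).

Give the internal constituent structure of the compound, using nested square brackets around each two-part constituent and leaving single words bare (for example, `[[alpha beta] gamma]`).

The outermost head in the paraphrase is "cage" (specifically "lagoon copper dawn cage"), modified by "citadel ivory".
Within "citadel ivory", the head is "ivory" and the modifier is "citadel".
Within "lagoon copper dawn cage", the head is "cage" (specifically "dawn cage") and the modifier is "lagoon copper".
Within "lagoon copper", the head is "copper" and the modifier is "lagoon".
Within "dawn cage", the head is "cage" and the modifier is "dawn".
So the structure is [[citadel ivory] [[lagoon copper] [dawn cage]]].

[[citadel ivory] [[lagoon copper] [dawn cage]]]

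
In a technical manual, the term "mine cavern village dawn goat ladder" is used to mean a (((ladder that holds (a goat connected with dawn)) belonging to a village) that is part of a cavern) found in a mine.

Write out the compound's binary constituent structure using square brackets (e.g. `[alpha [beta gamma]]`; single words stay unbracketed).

At the top level: head "ladder" (specifically "cavern village dawn goat ladder"); modifier "mine".
Inside "cavern village dawn goat ladder": head "ladder" (specifically "village dawn goat ladder"), modifier "cavern".
Inside "village dawn goat ladder": head "ladder" (specifically "dawn goat ladder"), modifier "village".
Inside "dawn goat ladder": head "ladder", modifier "dawn goat".
Inside "dawn goat": head "goat", modifier "dawn".
Assembled: [mine [cavern [village [[dawn goat] ladder]]]].

[mine [cavern [village [[dawn goat] ladder]]]]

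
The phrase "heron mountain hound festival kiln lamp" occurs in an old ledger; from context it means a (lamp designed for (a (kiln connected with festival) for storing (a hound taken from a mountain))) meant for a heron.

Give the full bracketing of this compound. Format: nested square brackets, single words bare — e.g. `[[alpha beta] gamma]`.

Overall it is a kind of lamp (specifically "mountain hound festival kiln lamp"); the modifier is "heron".
Inside "mountain hound festival kiln lamp": head "lamp", modifier "mountain hound festival kiln".
Inside "mountain hound festival kiln": head "kiln" (specifically "festival kiln"), modifier "mountain hound".
Inside "mountain hound": head "hound", modifier "mountain".
Inside "festival kiln": head "kiln", modifier "festival".
Assembled: [heron [[[mountain hound] [festival kiln]] lamp]].

[heron [[[mountain hound] [festival kiln]] lamp]]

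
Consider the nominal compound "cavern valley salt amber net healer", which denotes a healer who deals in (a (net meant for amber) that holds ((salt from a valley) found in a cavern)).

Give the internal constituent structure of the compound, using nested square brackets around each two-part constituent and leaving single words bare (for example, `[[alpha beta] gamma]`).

[[[cavern [valley salt]] [amber net]] healer]

Whole compound: head "healer", modifier "cavern valley salt amber net".
"cavern valley salt amber net" → head "net" (specifically "amber net"), modifier "cavern valley salt".
"cavern valley salt" → head "salt" (specifically "valley salt"), modifier "cavern".
"valley salt" → head "salt", modifier "valley".
"amber net" → head "net", modifier "amber".
Assembled: [[[cavern [valley salt]] [amber net]] healer].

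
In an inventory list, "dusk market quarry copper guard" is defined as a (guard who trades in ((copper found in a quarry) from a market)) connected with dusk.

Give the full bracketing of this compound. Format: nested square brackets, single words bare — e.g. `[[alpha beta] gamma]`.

At the top level: head "guard" (specifically "market quarry copper guard"); modifier "dusk".
Within "market quarry copper guard", the head is "guard" and the modifier is "market quarry copper".
Within "market quarry copper", the head is "copper" (specifically "quarry copper") and the modifier is "market".
Within "quarry copper", the head is "copper" and the modifier is "quarry".
Putting it together: [dusk [[market [quarry copper]] guard]].

[dusk [[market [quarry copper]] guard]]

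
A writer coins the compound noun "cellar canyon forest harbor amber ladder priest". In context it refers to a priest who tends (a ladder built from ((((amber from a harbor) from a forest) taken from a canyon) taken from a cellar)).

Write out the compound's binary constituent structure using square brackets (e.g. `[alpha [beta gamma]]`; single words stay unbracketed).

Whole compound: head "priest", modifier "cellar canyon forest harbor amber ladder".
Within "cellar canyon forest harbor amber ladder", the head is "ladder" and the modifier is "cellar canyon forest harbor amber".
Within "cellar canyon forest harbor amber", the head is "amber" (specifically "canyon forest harbor amber") and the modifier is "cellar".
Within "canyon forest harbor amber", the head is "amber" (specifically "forest harbor amber") and the modifier is "canyon".
Within "forest harbor amber", the head is "amber" (specifically "harbor amber") and the modifier is "forest".
Within "harbor amber", the head is "amber" and the modifier is "harbor".
So the structure is [[[cellar [canyon [forest [harbor amber]]]] ladder] priest].

[[[cellar [canyon [forest [harbor amber]]]] ladder] priest]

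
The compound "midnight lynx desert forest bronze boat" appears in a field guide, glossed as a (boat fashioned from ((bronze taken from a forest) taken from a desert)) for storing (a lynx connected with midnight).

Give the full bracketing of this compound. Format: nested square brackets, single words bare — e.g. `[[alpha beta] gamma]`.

The outermost head in the paraphrase is "boat" (specifically "desert forest bronze boat"), modified by "midnight lynx".
"midnight lynx" → head "lynx", modifier "midnight".
"desert forest bronze boat" → head "boat", modifier "desert forest bronze".
"desert forest bronze" → head "bronze" (specifically "forest bronze"), modifier "desert".
"forest bronze" → head "bronze", modifier "forest".
Assembled: [[midnight lynx] [[desert [forest bronze]] boat]].

[[midnight lynx] [[desert [forest bronze]] boat]]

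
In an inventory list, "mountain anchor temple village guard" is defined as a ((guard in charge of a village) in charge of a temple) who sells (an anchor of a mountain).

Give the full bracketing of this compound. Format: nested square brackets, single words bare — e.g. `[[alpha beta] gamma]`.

[[mountain anchor] [temple [village guard]]]

Overall it is a kind of guard (specifically "temple village guard"); the modifier is "mountain anchor".
Within "mountain anchor", the head is "anchor" and the modifier is "mountain".
Within "temple village guard", the head is "guard" (specifically "village guard") and the modifier is "temple".
Within "village guard", the head is "guard" and the modifier is "village".
So the structure is [[mountain anchor] [temple [village guard]]].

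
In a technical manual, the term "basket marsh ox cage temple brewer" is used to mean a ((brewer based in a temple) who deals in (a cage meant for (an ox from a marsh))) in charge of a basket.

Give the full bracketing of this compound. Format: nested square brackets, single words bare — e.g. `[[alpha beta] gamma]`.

[basket [[[marsh ox] cage] [temple brewer]]]

Whole compound: head "brewer" (specifically "marsh ox cage temple brewer"), modifier "basket".
Within "marsh ox cage temple brewer", the head is "brewer" (specifically "temple brewer") and the modifier is "marsh ox cage".
Within "marsh ox cage", the head is "cage" and the modifier is "marsh ox".
Within "marsh ox", the head is "ox" and the modifier is "marsh".
Within "temple brewer", the head is "brewer" and the modifier is "temple".
Putting it together: [basket [[[marsh ox] cage] [temple brewer]]].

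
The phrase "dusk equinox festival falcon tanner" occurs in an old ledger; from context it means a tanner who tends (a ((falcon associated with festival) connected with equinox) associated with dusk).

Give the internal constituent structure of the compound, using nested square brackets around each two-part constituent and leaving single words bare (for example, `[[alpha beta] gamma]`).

[[dusk [equinox [festival falcon]]] tanner]

Whole compound: head "tanner", modifier "dusk equinox festival falcon".
Within "dusk equinox festival falcon", the head is "falcon" (specifically "equinox festival falcon") and the modifier is "dusk".
Within "equinox festival falcon", the head is "falcon" (specifically "festival falcon") and the modifier is "equinox".
Within "festival falcon", the head is "falcon" and the modifier is "festival".
Assembled: [[dusk [equinox [festival falcon]]] tanner].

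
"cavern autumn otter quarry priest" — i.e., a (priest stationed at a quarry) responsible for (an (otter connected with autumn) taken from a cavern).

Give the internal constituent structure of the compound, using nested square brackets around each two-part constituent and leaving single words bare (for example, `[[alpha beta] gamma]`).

At the top level: head "priest" (specifically "quarry priest"); modifier "cavern autumn otter".
Within "cavern autumn otter", the head is "otter" (specifically "autumn otter") and the modifier is "cavern".
Within "autumn otter", the head is "otter" and the modifier is "autumn".
Within "quarry priest", the head is "priest" and the modifier is "quarry".
So the structure is [[cavern [autumn otter]] [quarry priest]].

[[cavern [autumn otter]] [quarry priest]]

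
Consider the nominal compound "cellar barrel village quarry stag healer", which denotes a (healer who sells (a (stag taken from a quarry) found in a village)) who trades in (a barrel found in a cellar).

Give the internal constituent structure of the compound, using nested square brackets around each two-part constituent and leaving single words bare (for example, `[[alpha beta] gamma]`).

[[cellar barrel] [[village [quarry stag]] healer]]

Overall it is a kind of healer (specifically "village quarry stag healer"); the modifier is "cellar barrel".
"cellar barrel" → head "barrel", modifier "cellar".
"village quarry stag healer" → head "healer", modifier "village quarry stag".
"village quarry stag" → head "stag" (specifically "quarry stag"), modifier "village".
"quarry stag" → head "stag", modifier "quarry".
Putting it together: [[cellar barrel] [[village [quarry stag]] healer]].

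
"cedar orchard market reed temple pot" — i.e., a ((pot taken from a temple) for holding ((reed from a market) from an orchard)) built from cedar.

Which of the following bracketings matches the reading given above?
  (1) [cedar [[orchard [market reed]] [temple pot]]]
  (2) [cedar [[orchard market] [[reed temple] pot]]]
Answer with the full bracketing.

The paraphrase's head is the "pot" part ("orchard market reed temple pot"); its modifier is "cedar".
That top-level split, carried through the inner groups, gives [cedar [[orchard [market reed]] [temple pot]]].

[cedar [[orchard [market reed]] [temple pot]]]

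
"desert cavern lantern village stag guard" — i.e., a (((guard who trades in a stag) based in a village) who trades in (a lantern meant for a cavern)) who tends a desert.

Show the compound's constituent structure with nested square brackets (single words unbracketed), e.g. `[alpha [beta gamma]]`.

[desert [[cavern lantern] [village [stag guard]]]]

At the top level: head "guard" (specifically "cavern lantern village stag guard"); modifier "desert".
"cavern lantern village stag guard" → head "guard" (specifically "village stag guard"), modifier "cavern lantern".
"cavern lantern" → head "lantern", modifier "cavern".
"village stag guard" → head "guard" (specifically "stag guard"), modifier "village".
"stag guard" → head "guard", modifier "stag".
Putting it together: [desert [[cavern lantern] [village [stag guard]]]].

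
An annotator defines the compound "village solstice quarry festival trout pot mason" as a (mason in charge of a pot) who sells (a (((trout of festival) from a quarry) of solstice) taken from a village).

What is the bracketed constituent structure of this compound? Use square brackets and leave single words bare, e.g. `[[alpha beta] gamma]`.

[[village [solstice [quarry [festival trout]]]] [pot mason]]

At the top level: head "mason" (specifically "pot mason"); modifier "village solstice quarry festival trout".
"village solstice quarry festival trout" → head "trout" (specifically "solstice quarry festival trout"), modifier "village".
"solstice quarry festival trout" → head "trout" (specifically "quarry festival trout"), modifier "solstice".
"quarry festival trout" → head "trout" (specifically "festival trout"), modifier "quarry".
"festival trout" → head "trout", modifier "festival".
"pot mason" → head "mason", modifier "pot".
Putting it together: [[village [solstice [quarry [festival trout]]]] [pot mason]].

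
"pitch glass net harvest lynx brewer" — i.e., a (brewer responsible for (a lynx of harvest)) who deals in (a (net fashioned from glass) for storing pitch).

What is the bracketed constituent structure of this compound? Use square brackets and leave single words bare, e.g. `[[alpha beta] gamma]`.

[[pitch [glass net]] [[harvest lynx] brewer]]

At the top level: head "brewer" (specifically "harvest lynx brewer"); modifier "pitch glass net".
Within "pitch glass net", the head is "net" (specifically "glass net") and the modifier is "pitch".
Within "glass net", the head is "net" and the modifier is "glass".
Within "harvest lynx brewer", the head is "brewer" and the modifier is "harvest lynx".
Within "harvest lynx", the head is "lynx" and the modifier is "harvest".
Putting it together: [[pitch [glass net]] [[harvest lynx] brewer]].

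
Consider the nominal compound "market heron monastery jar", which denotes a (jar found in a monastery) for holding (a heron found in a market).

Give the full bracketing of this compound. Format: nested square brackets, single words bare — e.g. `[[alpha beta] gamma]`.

[[market heron] [monastery jar]]

The outermost head in the paraphrase is "jar" (specifically "monastery jar"), modified by "market heron".
"market heron" → head "heron", modifier "market".
"monastery jar" → head "jar", modifier "monastery".
So the structure is [[market heron] [monastery jar]].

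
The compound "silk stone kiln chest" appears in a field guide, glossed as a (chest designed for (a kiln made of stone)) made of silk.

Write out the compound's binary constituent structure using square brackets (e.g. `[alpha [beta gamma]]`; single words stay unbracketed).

Overall it is a kind of chest (specifically "stone kiln chest"); the modifier is "silk".
"stone kiln chest" → head "chest", modifier "stone kiln".
"stone kiln" → head "kiln", modifier "stone".
Putting it together: [silk [[stone kiln] chest]].

[silk [[stone kiln] chest]]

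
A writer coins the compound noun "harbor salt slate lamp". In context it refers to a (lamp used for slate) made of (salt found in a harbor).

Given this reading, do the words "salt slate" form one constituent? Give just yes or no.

no

The top-level split is [harbor salt] [slate lamp]; the full structure is [[harbor salt] [slate lamp]].
"salt slate" straddles a constituent boundary, so it is not a single unit.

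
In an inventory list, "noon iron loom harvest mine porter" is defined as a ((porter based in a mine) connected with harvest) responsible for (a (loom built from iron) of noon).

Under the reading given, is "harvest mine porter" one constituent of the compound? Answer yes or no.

The paraphrase groups the words so that "harvest mine porter" is one unit: it corresponds to a single parenthesized sub-phrase.
The full structure is [[noon [iron loom]] [harvest [mine porter]]], in which [harvest mine porter] is a constituent.

yes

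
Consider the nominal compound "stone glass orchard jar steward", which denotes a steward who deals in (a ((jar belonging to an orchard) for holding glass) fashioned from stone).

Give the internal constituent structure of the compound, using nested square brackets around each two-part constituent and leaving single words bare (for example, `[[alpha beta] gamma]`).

The outermost head in the paraphrase is "steward", modified by "stone glass orchard jar".
Within "stone glass orchard jar", the head is "jar" (specifically "glass orchard jar") and the modifier is "stone".
Within "glass orchard jar", the head is "jar" (specifically "orchard jar") and the modifier is "glass".
Within "orchard jar", the head is "jar" and the modifier is "orchard".
Putting it together: [[stone [glass [orchard jar]]] steward].

[[stone [glass [orchard jar]]] steward]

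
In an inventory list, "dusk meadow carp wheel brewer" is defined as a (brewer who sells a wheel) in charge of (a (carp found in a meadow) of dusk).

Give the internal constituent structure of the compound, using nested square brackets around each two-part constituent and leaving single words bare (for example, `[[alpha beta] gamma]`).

Whole compound: head "brewer" (specifically "wheel brewer"), modifier "dusk meadow carp".
Inside "dusk meadow carp": head "carp" (specifically "meadow carp"), modifier "dusk".
Inside "meadow carp": head "carp", modifier "meadow".
Inside "wheel brewer": head "brewer", modifier "wheel".
Putting it together: [[dusk [meadow carp]] [wheel brewer]].

[[dusk [meadow carp]] [wheel brewer]]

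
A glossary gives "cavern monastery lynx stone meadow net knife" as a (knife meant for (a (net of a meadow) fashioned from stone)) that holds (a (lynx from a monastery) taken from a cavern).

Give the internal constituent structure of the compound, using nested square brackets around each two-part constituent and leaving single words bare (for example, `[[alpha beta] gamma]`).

[[cavern [monastery lynx]] [[stone [meadow net]] knife]]

Overall it is a kind of knife (specifically "stone meadow net knife"); the modifier is "cavern monastery lynx".
Inside "cavern monastery lynx": head "lynx" (specifically "monastery lynx"), modifier "cavern".
Inside "monastery lynx": head "lynx", modifier "monastery".
Inside "stone meadow net knife": head "knife", modifier "stone meadow net".
Inside "stone meadow net": head "net" (specifically "meadow net"), modifier "stone".
Inside "meadow net": head "net", modifier "meadow".
Assembled: [[cavern [monastery lynx]] [[stone [meadow net]] knife]].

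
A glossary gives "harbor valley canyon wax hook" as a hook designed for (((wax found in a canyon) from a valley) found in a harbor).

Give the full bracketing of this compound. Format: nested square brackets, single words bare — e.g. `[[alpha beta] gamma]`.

[[harbor [valley [canyon wax]]] hook]

At the top level: head "hook"; modifier "harbor valley canyon wax".
Within "harbor valley canyon wax", the head is "wax" (specifically "valley canyon wax") and the modifier is "harbor".
Within "valley canyon wax", the head is "wax" (specifically "canyon wax") and the modifier is "valley".
Within "canyon wax", the head is "wax" and the modifier is "canyon".
Putting it together: [[harbor [valley [canyon wax]]] hook].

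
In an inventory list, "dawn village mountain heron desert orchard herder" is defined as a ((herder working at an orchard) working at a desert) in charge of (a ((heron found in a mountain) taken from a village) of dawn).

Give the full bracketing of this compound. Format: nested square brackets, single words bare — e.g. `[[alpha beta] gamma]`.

At the top level: head "herder" (specifically "desert orchard herder"); modifier "dawn village mountain heron".
Within "dawn village mountain heron", the head is "heron" (specifically "village mountain heron") and the modifier is "dawn".
Within "village mountain heron", the head is "heron" (specifically "mountain heron") and the modifier is "village".
Within "mountain heron", the head is "heron" and the modifier is "mountain".
Within "desert orchard herder", the head is "herder" (specifically "orchard herder") and the modifier is "desert".
Within "orchard herder", the head is "herder" and the modifier is "orchard".
Putting it together: [[dawn [village [mountain heron]]] [desert [orchard herder]]].

[[dawn [village [mountain heron]]] [desert [orchard herder]]]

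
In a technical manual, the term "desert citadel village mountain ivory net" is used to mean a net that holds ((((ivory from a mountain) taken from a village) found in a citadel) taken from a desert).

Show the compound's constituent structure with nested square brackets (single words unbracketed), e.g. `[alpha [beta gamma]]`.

[[desert [citadel [village [mountain ivory]]]] net]

The outermost head in the paraphrase is "net", modified by "desert citadel village mountain ivory".
"desert citadel village mountain ivory" → head "ivory" (specifically "citadel village mountain ivory"), modifier "desert".
"citadel village mountain ivory" → head "ivory" (specifically "village mountain ivory"), modifier "citadel".
"village mountain ivory" → head "ivory" (specifically "mountain ivory"), modifier "village".
"mountain ivory" → head "ivory", modifier "mountain".
Putting it together: [[desert [citadel [village [mountain ivory]]]] net].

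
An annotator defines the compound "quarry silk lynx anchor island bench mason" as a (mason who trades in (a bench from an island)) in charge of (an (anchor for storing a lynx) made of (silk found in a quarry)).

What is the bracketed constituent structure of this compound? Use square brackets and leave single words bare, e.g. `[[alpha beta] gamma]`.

[[[quarry silk] [lynx anchor]] [[island bench] mason]]

Overall it is a kind of mason (specifically "island bench mason"); the modifier is "quarry silk lynx anchor".
Within "quarry silk lynx anchor", the head is "anchor" (specifically "lynx anchor") and the modifier is "quarry silk".
Within "quarry silk", the head is "silk" and the modifier is "quarry".
Within "lynx anchor", the head is "anchor" and the modifier is "lynx".
Within "island bench mason", the head is "mason" and the modifier is "island bench".
Within "island bench", the head is "bench" and the modifier is "island".
Putting it together: [[[quarry silk] [lynx anchor]] [[island bench] mason]].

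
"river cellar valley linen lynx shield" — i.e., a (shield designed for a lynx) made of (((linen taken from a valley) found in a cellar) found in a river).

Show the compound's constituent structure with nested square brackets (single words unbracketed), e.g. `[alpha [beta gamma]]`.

[[river [cellar [valley linen]]] [lynx shield]]

The outermost head in the paraphrase is "shield" (specifically "lynx shield"), modified by "river cellar valley linen".
Within "river cellar valley linen", the head is "linen" (specifically "cellar valley linen") and the modifier is "river".
Within "cellar valley linen", the head is "linen" (specifically "valley linen") and the modifier is "cellar".
Within "valley linen", the head is "linen" and the modifier is "valley".
Within "lynx shield", the head is "shield" and the modifier is "lynx".
Assembled: [[river [cellar [valley linen]]] [lynx shield]].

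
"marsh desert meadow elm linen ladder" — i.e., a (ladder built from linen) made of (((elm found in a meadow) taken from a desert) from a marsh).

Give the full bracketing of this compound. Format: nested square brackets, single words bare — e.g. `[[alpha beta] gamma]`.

[[marsh [desert [meadow elm]]] [linen ladder]]

Whole compound: head "ladder" (specifically "linen ladder"), modifier "marsh desert meadow elm".
"marsh desert meadow elm" → head "elm" (specifically "desert meadow elm"), modifier "marsh".
"desert meadow elm" → head "elm" (specifically "meadow elm"), modifier "desert".
"meadow elm" → head "elm", modifier "meadow".
"linen ladder" → head "ladder", modifier "linen".
Putting it together: [[marsh [desert [meadow elm]]] [linen ladder]].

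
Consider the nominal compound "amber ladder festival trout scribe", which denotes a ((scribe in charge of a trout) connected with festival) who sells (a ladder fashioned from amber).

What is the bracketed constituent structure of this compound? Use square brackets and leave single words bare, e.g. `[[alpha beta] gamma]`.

[[amber ladder] [festival [trout scribe]]]

The outermost head in the paraphrase is "scribe" (specifically "festival trout scribe"), modified by "amber ladder".
Within "amber ladder", the head is "ladder" and the modifier is "amber".
Within "festival trout scribe", the head is "scribe" (specifically "trout scribe") and the modifier is "festival".
Within "trout scribe", the head is "scribe" and the modifier is "trout".
So the structure is [[amber ladder] [festival [trout scribe]]].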